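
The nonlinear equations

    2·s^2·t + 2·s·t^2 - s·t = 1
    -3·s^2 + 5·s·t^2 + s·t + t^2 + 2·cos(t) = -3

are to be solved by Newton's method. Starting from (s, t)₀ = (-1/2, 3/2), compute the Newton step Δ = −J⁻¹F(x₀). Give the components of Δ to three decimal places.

At (-1/2, 3/2): F = (-1.750, -1.73353).
Jacobian J = [[4·s·t + 2·t^2 - t, 2·s^2 + 4·s·t - s], [-6·s + 5·t^2 + t, 10·s·t + s + 2·t - 2·sin(t)]].
At the point, J = [[0.000, -2.000], [15.750, -6.99499]] (det J = 31.500).
Solving J·Δ = −F gives Δ = (-0.279, -0.875).

(-0.279, -0.875)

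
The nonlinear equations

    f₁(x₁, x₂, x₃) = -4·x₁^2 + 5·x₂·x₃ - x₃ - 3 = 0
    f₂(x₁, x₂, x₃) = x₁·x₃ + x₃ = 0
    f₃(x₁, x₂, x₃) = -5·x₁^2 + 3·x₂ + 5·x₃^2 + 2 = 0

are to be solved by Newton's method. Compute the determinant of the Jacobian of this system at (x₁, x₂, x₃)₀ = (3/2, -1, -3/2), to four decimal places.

567.0000

J = [[-8·x₁, 5·x₃, 5·x₂ - 1], [x₃, 0, x₁ + 1], [-10·x₁, 3, 10·x₃]].
At the point, J = [[-12.0000, -7.5000, -6.0000], [-1.5000, 0.0000, 2.5000], [-15.0000, 3.0000, -15.0000]].
det J = 567.0000.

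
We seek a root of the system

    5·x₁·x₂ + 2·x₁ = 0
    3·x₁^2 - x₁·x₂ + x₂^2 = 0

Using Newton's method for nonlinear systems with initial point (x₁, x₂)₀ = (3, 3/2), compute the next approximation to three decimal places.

(1.500, 0.550)

At (3, 3/2): F = (28.500, 24.750).
Jacobian J = [[5·x₂ + 2, 5·x₁], [6·x₁ - x₂, -x₁ + 2·x₂]].
At the point, J = [[9.500, 15.000], [16.500, 0.000]] (det J = -247.500).
Solving J·Δ = −F gives Δ = (-1.500, -0.950).
Then the next iterate is (x₁, x₂)₁ = (1.500, 0.550).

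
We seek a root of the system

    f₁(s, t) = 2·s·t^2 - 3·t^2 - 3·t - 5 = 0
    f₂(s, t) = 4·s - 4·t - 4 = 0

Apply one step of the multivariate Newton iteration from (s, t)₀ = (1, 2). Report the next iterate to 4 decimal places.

(2.0000, 1.0000)

At (1, 2): F = (-15.0000, -8.0000).
Jacobian J = [[2·t^2, 4·s·t - 6·t - 3], [4, -4]].
At the point, J = [[8.0000, -7.0000], [4.0000, -4.0000]] (det J = -4.0000).
Solving J·Δ = −F gives Δ = (1.0000, -1.0000).
Then the next iterate is (s, t)₁ = (2.0000, 1.0000).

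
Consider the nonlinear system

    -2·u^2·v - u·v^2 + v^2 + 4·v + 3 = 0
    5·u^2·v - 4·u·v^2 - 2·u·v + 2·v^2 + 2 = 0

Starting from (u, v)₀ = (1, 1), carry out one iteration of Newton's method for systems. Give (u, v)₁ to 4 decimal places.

At (1, 1): F = (5.0000, 3.0000).
Jacobian J = [[-4·u·v - v^2, -2·u^2 - 2·u·v + 2·v + 4], [10·u·v - 4·v^2 - 2·v, 5·u^2 - 8·u·v - 2·u + 4·v]].
At the point, J = [[-5.0000, 2.0000], [4.0000, -1.0000]] (det J = -3.0000).
Solving J·Δ = −F gives Δ = (-3.6667, -11.6667).
Then the next iterate is (u, v)₁ = (-2.6667, -10.6667).

(-2.6667, -10.6667)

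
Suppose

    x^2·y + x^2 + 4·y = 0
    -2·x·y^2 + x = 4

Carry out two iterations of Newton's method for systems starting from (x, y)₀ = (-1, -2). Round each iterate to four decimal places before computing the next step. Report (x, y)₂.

(-1.5593, 1.1525)

At (-1, -2): F = (-9.0000, 3.0000).
Jacobian J = [[2·x·y + 2·x, x^2 + 4], [-2·y^2 + 1, -4·x·y]].
At the point, J = [[2.0000, 5.0000], [-7.0000, -8.0000]] (det J = 19.0000).
Solving J·Δ = −F gives Δ = (-3.0000, 3.0000).
Then the next iterate is (x, y)₁ = (-4.0000, 1.0000).
Round to (-4.0000, 1.0000) and repeat: F = (36.0000, 0.0000), J = [[-16.0000, 20.0000], [-1.0000, 16.0000]].
Δ = (2.4407, 0.1525), so (x, y)₂ = (-1.5593, 1.1525).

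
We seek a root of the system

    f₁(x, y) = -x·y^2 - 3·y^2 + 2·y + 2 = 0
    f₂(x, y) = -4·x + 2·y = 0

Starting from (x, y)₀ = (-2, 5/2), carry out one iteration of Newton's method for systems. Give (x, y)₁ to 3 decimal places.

(-0.347, -0.694)

At (-2, 5/2): F = (0.750, 13.000).
Jacobian J = [[-y^2, -2·x·y - 6·y + 2], [-4, 2]].
At the point, J = [[-6.250, -3.000], [-4.000, 2.000]] (det J = -24.500).
Solving J·Δ = −F gives Δ = (1.653, -3.194).
Then the next iterate is (x, y)₁ = (-0.347, -0.694).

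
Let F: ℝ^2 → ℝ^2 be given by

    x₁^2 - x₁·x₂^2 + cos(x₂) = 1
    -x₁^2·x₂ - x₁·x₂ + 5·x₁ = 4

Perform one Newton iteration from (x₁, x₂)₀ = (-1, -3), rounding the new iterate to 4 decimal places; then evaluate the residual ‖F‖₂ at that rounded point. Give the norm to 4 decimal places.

385.8738

At (-1, -3): F = (8.010008, -9.0000).
Jacobian J = [[2·x₁ - x₂^2, -2·x₁·x₂ - sin(x₂)], [-2·x₁·x₂ - x₂ + 5, -x₁^2 - x₁]].
At the point, J = [[-11.0000, -5.858880], [2.0000, 0.0000]] (det J = 11.717760).
Solving J·Δ = −F gives Δ = (4.5000, -7.0816).
Then the next iterate is (x₁, x₂)₁ = (3.5000, -10.0816).
Re-evaluating at (3.5000, -10.0816): F = (-345.277242, 172.2852), so ‖F‖₂ = 385.8738.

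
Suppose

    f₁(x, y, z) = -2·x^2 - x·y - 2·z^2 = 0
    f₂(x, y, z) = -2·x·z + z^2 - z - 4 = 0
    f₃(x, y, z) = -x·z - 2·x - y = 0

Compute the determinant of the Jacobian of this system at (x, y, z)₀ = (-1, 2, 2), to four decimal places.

-38.0000

J = [[-4·x - y, -x, -4·z], [-2·z, 0, -2·x + 2·z - 1], [-z - 2, -1, -x]].
At the point, J = [[2.0000, 1.0000, -8.0000], [-4.0000, 0.0000, 5.0000], [-4.0000, -1.0000, 1.0000]].
det J = -38.0000.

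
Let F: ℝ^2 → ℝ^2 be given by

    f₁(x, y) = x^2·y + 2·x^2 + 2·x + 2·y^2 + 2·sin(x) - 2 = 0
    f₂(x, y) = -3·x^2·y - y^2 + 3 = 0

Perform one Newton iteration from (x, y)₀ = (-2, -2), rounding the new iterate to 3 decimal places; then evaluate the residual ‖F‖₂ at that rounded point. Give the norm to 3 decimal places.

6.741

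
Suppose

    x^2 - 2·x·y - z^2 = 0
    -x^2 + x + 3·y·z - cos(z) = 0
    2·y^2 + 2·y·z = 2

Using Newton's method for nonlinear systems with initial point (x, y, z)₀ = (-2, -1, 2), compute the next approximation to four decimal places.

(-0.3247, -1.1623, 0.0000)

At (-2, -1, 2): F = (-4.0000, -11.583853, -4.0000).
Jacobian J = [[2·x - 2·y, -2·x, -2·z], [-2·x + 1, 3·z, 3·y + sin(z)], [0, 4·y + 2·z, 2·y]].
At the point, J = [[-2.0000, 4.0000, -4.0000], [5.0000, 6.0000, -2.090703], [0.0000, 0.0000, -2.0000]] (det J = 64.0000).
Solving J·Δ = −F gives Δ = (1.6753, -0.1623, -2.0000).
Then the next iterate is (x, y, z)₁ = (-0.3247, -1.1623, 0.0000).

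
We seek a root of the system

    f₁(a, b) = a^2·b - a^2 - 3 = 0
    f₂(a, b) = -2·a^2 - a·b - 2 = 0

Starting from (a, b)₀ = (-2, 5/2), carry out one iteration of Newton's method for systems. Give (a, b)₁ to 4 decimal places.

(-1.2353, 2.8971)

At (-2, 5/2): F = (3.0000, -5.0000).
Jacobian J = [[2·a·b - 2·a, a^2], [-4·a - b, -a]].
At the point, J = [[-6.0000, 4.0000], [5.5000, 2.0000]] (det J = -34.0000).
Solving J·Δ = −F gives Δ = (0.7647, 0.3971).
Then the next iterate is (a, b)₁ = (-1.2353, 2.8971).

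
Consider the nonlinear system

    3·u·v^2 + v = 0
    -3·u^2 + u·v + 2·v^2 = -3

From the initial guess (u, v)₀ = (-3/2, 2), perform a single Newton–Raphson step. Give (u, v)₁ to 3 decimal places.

(-1.188, 1.279)

At (-3/2, 2): F = (-16.000, 1.250).
Jacobian J = [[3·v^2, 6·u·v + 1], [-6·u + v, u + 4·v]].
At the point, J = [[12.000, -17.000], [11.000, 6.500]] (det J = 265.000).
Solving J·Δ = −F gives Δ = (0.312, -0.721).
Then the next iterate is (u, v)₁ = (-1.188, 1.279).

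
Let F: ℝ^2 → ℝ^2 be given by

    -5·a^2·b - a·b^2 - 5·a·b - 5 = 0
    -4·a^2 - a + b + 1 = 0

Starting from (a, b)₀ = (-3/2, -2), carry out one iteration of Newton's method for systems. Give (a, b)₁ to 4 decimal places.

(-0.6066, -3.3273)

At (-3/2, -2): F = (8.5000, -8.5000).
Jacobian J = [[-10·a·b - b^2 - 5·b, -5·a^2 - 2·a·b - 5·a], [-8·a - 1, 1]].
At the point, J = [[-24.0000, -9.7500], [11.0000, 1.0000]] (det J = 83.2500).
Solving J·Δ = −F gives Δ = (0.8934, -1.3273).
Then the next iterate is (a, b)₁ = (-0.6066, -3.3273).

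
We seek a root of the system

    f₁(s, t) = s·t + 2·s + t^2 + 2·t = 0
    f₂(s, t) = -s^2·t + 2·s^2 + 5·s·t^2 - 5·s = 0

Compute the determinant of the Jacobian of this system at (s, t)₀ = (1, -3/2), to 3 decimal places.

J = [[t + 2, s + 2·t + 2], [-2·s·t + 4·s + 5·t^2 - 5, -s^2 + 10·s·t]].
At the point, J = [[0.500, 0.000], [13.250, -16.000]].
det J = -8.000.

-8.000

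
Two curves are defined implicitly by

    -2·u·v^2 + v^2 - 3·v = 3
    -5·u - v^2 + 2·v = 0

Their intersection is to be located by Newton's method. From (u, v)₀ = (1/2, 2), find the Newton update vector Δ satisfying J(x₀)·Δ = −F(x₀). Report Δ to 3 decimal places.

(-10.500, 25.000)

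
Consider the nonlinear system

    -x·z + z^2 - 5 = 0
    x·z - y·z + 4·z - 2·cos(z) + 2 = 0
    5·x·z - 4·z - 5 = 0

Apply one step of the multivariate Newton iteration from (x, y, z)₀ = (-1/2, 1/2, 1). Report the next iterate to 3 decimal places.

(8.083, 35.637, 5.833)

At (-1/2, 1/2, 1): F = (-3.500, 3.91940, -11.500).
Jacobian J = [[-z, 0, -x + 2·z], [z, -z, x - y + 2·sin(z) + 4], [5·z, 0, 5·x - 4]].
At the point, J = [[-1.000, 0.000, 2.500], [1.000, -1.000, 4.68294], [5.000, 0.000, -6.500]] (det J = 6.000).
Solving J·Δ = −F gives Δ = (8.583, 35.137, 4.833).
Then the next iterate is (x, y, z)₁ = (8.083, 35.637, 5.833).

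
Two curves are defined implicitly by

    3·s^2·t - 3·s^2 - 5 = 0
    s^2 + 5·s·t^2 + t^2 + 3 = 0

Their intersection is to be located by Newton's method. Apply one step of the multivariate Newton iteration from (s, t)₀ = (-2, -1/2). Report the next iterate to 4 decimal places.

(-0.6462, -0.6141)

At (-2, -1/2): F = (-23.0000, 4.7500).
Jacobian J = [[6·s·t - 6·s, 3·s^2], [2·s + 5·t^2, 10·s·t + 2·t]].
At the point, J = [[18.0000, 12.0000], [-2.7500, 9.0000]] (det J = 195.0000).
Solving J·Δ = −F gives Δ = (1.3538, -0.1141).
Then the next iterate is (s, t)₁ = (-0.6462, -0.6141).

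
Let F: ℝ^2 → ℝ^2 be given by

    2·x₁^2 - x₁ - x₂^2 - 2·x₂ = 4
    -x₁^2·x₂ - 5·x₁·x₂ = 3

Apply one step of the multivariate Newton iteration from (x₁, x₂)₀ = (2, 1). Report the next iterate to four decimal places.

At (2, 1): F = (-1.0000, -17.0000).
Jacobian J = [[4·x₁ - 1, -2·x₂ - 2], [-2·x₁·x₂ - 5·x₂, -x₁^2 - 5·x₁]].
At the point, J = [[7.0000, -4.0000], [-9.0000, -14.0000]] (det J = -134.0000).
Solving J·Δ = −F gives Δ = (-0.4030, -0.9552).
Then the next iterate is (x₁, x₂)₁ = (1.5970, 0.0448).

(1.5970, 0.0448)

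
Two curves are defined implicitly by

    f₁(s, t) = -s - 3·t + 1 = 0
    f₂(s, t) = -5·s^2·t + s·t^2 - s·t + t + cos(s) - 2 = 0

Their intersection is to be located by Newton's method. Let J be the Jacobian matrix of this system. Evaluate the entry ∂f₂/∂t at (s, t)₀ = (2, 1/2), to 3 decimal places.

∂f₂/∂t = -5·s^2 + 2·s·t - s + 1.
At (2, 1/2) this is -19.000.

-19.000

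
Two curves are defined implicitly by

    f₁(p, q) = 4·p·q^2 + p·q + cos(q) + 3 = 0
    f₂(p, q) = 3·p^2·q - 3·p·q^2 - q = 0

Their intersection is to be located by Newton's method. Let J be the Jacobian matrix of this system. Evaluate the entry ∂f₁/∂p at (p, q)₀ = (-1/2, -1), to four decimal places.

3.0000

∂f₁/∂p = 4·q^2 + q.
At (-1/2, -1) this is 3.0000.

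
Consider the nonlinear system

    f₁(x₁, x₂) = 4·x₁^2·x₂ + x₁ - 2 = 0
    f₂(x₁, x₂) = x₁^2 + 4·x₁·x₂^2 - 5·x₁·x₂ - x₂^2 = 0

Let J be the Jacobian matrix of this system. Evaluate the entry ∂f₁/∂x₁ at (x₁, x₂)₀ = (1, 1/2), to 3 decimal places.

∂f₁/∂x₁ = 8·x₁·x₂ + 1.
At (1, 1/2) this is 5.000.

5.000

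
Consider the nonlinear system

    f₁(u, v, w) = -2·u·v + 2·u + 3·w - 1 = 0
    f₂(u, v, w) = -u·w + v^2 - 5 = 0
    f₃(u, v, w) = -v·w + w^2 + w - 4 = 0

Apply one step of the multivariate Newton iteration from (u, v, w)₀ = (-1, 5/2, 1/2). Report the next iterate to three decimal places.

At (-1, 5/2, 1/2): F = (3.500, 1.750, -4.500).
Jacobian J = [[-2·v + 2, -2·u, 3], [-w, 2·v, -u], [0, -w, -v + 2·w + 1]].
At the point, J = [[-3.000, 2.000, 3.000], [-0.500, 5.000, 1.000], [0.000, -0.500, -0.500]] (det J = 6.250).
Solving J·Δ = −F gives Δ = (-8.100, 0.800, -9.800).
Then the next iterate is (u, v, w)₁ = (-9.100, 3.300, -9.300).

(-9.100, 3.300, -9.300)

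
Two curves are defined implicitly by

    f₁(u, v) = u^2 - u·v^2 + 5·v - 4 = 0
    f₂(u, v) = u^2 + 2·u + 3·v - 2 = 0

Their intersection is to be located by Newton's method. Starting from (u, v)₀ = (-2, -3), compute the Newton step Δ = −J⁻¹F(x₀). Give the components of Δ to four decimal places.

(-1.2830, 2.8113)

At (-2, -3): F = (3.0000, -11.0000).
Jacobian J = [[2·u - v^2, -2·u·v + 5], [2·u + 2, 3]].
At the point, J = [[-13.0000, -7.0000], [-2.0000, 3.0000]] (det J = -53.0000).
Solving J·Δ = −F gives Δ = (-1.2830, 2.8113).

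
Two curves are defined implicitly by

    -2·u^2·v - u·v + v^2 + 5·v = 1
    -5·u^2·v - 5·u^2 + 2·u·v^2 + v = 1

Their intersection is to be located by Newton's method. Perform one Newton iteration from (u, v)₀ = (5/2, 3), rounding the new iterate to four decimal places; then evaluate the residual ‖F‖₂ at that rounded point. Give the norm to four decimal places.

At (5/2, 3): F = (-22.0000, -78.0000).
Jacobian J = [[-4·u·v - v, -2·u^2 - u + 2·v + 5], [-10·u·v - 10·u + 2·v^2, -5·u^2 + 4·u·v + 1]].
At the point, J = [[-33.0000, -4.0000], [-82.0000, -0.2500]] (det J = -319.7500).
Solving J·Δ = −F gives Δ = (-0.9586, 2.4081).
Then the next iterate is (u, v)₁ = (1.5414, 5.4081).
Re-evaluating at (1.5414, 5.4081): F = (21.253640, 18.446962), so ‖F‖₂ = 28.1426.

28.1426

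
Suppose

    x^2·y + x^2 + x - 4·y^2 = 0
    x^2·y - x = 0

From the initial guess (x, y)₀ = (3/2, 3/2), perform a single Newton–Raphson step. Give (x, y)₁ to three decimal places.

At (3/2, 3/2): F = (-1.875, 1.875).
Jacobian J = [[2·x·y + 2·x + 1, x^2 - 8·y], [2·x·y - 1, x^2]].
At the point, J = [[8.500, -9.750], [3.500, 2.250]] (det J = 53.250).
Solving J·Δ = −F gives Δ = (-0.264, -0.423).
Then the next iterate is (x, y)₁ = (1.236, 1.077).

(1.236, 1.077)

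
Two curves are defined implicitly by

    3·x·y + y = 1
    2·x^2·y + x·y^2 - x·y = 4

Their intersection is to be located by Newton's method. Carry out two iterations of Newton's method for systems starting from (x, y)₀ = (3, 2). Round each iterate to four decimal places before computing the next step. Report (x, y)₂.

(3.7508, -0.0213)

At (3, 2): F = (19.0000, 38.0000).
Jacobian J = [[3·y, 3·x + 1], [4·x·y + y^2 - y, 2·x^2 + 2·x·y - x]].
At the point, J = [[6.0000, 10.0000], [26.0000, 27.0000]] (det J = -98.0000).
Solving J·Δ = −F gives Δ = (1.3571, -2.7143).
Then the next iterate is (x, y)₁ = (4.3571, -0.7143).
Round to (4.3571, -0.7143) and repeat: F = (-11.051130, -25.785624), J = [[-2.1429, 14.0713], [-11.224582, 27.386988]].
Δ = (-0.6063, 0.6930), so (x, y)₂ = (3.7508, -0.0213).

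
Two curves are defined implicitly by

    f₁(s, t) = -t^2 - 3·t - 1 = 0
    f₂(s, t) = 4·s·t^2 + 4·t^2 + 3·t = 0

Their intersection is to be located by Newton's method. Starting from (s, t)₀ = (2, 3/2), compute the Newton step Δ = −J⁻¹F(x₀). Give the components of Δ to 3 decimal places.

(2.097, -1.292)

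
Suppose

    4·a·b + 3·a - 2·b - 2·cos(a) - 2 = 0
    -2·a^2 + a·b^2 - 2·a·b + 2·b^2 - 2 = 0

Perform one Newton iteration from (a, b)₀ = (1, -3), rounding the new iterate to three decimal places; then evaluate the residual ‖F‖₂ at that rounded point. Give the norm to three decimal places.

At (1, -3): F = (-6.08060, 29.000).
Jacobian J = [[4·b + 2·sin(a) + 3, 4·a - 2], [-4·a + b^2 - 2·b, 2·a·b - 2·a + 4·b]].
At the point, J = [[-7.31706, 2.000], [11.000, -20.000]] (det J = 124.34116).
Solving J·Δ = −F gives Δ = (-0.512, 1.169).
Then the next iterate is (a, b)₁ = (0.488, -1.831).
Re-evaluating at (0.488, -1.831): F = (-2.21466, 7.65194), so ‖F‖₂ = 7.966.

7.966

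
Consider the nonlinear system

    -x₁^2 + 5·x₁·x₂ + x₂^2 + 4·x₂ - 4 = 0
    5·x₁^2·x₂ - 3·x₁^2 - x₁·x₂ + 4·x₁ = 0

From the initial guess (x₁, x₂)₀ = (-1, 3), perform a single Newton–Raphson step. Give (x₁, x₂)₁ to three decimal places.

(-0.774, 2.032)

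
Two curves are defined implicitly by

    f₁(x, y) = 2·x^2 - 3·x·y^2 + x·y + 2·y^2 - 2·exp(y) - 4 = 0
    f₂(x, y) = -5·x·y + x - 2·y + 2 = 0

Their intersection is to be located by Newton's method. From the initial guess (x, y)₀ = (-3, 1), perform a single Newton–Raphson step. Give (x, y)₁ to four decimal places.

At (-3, 1): F = (16.563436, 12.0000).
Jacobian J = [[4·x - 3·y^2 + y, -6·x·y + x + 4·y - 2·exp(y)], [-5·y + 1, -5·x - 2]].
At the point, J = [[-14.0000, 13.563436], [-4.0000, 13.0000]] (det J = -127.746255).
Solving J·Δ = −F gives Δ = (0.4115, -0.7965).
Then the next iterate is (x, y)₁ = (-2.5885, 0.2035).

(-2.5885, 0.2035)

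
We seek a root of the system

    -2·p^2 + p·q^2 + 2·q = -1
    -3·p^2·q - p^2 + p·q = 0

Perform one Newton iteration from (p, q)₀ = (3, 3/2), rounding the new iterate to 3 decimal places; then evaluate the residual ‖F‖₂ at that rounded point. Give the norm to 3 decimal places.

At (3, 3/2): F = (-7.250, -45.000).
Jacobian J = [[-4·p + q^2, 2·p·q + 2], [-6·p·q - 2·p + q, -3·p^2 + p]].
At the point, J = [[-9.750, 11.000], [-31.500, -24.000]] (det J = 580.500).
Solving J·Δ = −F gives Δ = (-1.152, -0.362).
Then the next iterate is (p, q)₁ = (1.848, 1.138).
Re-evaluating at (1.848, 1.138): F = (-1.16097, -12.97125), so ‖F‖₂ = 13.023.

13.023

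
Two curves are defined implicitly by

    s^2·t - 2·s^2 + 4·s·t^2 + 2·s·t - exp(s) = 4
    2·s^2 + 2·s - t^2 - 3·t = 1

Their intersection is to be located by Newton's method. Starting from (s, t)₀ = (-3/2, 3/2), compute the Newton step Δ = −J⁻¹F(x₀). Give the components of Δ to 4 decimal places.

(0.1481, -1.1404)

At (-3/2, 3/2): F = (-23.348130, -6.2500).
Jacobian J = [[2·s·t - 4·s + 4·t^2 + 2·t - exp(s), s^2 + 8·s·t + 2·s], [4·s + 2, -2·t - 3]].
At the point, J = [[13.276870, -18.7500], [-4.0000, -6.0000]] (det J = -154.661219).
Solving J·Δ = −F gives Δ = (0.1481, -1.1404).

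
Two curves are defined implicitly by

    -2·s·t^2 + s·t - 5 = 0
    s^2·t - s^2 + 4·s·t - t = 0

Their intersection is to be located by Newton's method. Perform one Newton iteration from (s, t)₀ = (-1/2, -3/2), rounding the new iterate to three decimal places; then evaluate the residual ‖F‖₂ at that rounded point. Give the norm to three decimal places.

At (-1/2, -3/2): F = (-2.000, 3.875).
Jacobian J = [[-2·t^2 + t, -4·s·t + s], [2·s·t - 2·s + 4·t, s^2 + 4·s - 1]].
At the point, J = [[-6.000, -3.500], [-3.500, -2.750]] (det J = 4.250).
Solving J·Δ = −F gives Δ = (-4.485, 7.118).
Then the next iterate is (s, t)₁ = (-4.985, 5.618).
Re-evaluating at (-4.985, 5.618): F = (281.66665, -2.88258), so ‖F‖₂ = 281.681.

281.681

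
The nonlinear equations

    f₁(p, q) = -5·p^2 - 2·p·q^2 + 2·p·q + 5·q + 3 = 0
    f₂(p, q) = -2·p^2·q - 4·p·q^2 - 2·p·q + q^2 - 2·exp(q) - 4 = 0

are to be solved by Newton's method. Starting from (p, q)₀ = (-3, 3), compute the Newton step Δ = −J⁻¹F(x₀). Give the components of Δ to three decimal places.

(1.565, -1.062)

At (-3, 3): F = (9.000, 36.82893).
Jacobian J = [[-10·p - 2·q^2 + 2·q, -4·p·q + 2·p + 5], [-4·p·q - 4·q^2 - 2·q, -2·p^2 - 8·p·q - 2·p + 2·q - 2·exp(q)]].
At the point, J = [[18.000, 35.000], [-6.000, 25.82893]] (det J = 674.92067).
Solving J·Δ = −F gives Δ = (1.565, -1.062).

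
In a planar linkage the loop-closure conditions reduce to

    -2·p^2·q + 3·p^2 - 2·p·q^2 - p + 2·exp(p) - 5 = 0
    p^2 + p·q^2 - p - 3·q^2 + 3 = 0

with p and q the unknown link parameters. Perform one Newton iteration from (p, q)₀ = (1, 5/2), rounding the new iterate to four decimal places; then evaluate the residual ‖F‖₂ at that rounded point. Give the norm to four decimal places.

4.7506

At (1, 5/2): F = (-15.063436, -9.5000).
Jacobian J = [[-4·p·q + 6·p - 2·q^2 + 2·exp(p) - 1, -2·p^2 - 4·p·q], [2·p + q^2 - 1, 2·p·q - 6·q]].
At the point, J = [[-12.063436, -12.0000], [7.2500, -10.0000]] (det J = 207.634363).
Solving J·Δ = −F gives Δ = (-0.1764, -1.0779).
Then the next iterate is (p, q)₁ = (0.8236, 1.4221).
Re-evaluating at (0.8236, 1.4221): F = (-4.491787, -1.546766), so ‖F‖₂ = 4.7506.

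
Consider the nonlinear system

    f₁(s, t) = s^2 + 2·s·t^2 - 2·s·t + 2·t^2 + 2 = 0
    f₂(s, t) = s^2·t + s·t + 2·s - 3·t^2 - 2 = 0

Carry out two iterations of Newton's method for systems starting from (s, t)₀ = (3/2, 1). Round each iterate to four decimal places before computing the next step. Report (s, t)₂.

At (3/2, 1): F = (6.2500, 1.7500).
Jacobian J = [[2·s + 2·t^2 - 2·t, 4·s·t - 2·s + 4·t], [2·s·t + t + 2, s^2 + s - 6·t]].
At the point, J = [[3.0000, 7.0000], [6.0000, -2.2500]] (det J = -48.7500).
Solving J·Δ = −F gives Δ = (-0.5397, -0.6615).
Then the next iterate is (s, t)₁ = (0.9603, 0.3385).
Round to (0.9603, 0.3385) and repeat: F = (2.721284, 0.214071), J = [[1.472765, 0.733646], [2.988623, -0.148524]].
Δ = (-0.2327, -3.2420), so (s, t)₂ = (0.7276, -2.9035).

(0.7276, -2.9035)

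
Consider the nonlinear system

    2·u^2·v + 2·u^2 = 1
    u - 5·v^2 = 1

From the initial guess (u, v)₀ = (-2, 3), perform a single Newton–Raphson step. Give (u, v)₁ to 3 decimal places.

(-1.426, 1.419)

At (-2, 3): F = (31.000, -48.000).
Jacobian J = [[4·u·v + 4·u, 2·u^2], [1, -10·v]].
At the point, J = [[-32.000, 8.000], [1.000, -30.000]] (det J = 952.000).
Solving J·Δ = −F gives Δ = (0.574, -1.581).
Then the next iterate is (u, v)₁ = (-1.426, 1.419).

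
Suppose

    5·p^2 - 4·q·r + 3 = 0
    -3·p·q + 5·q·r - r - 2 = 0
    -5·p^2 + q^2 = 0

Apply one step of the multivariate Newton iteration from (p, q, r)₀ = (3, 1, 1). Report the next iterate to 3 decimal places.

At (3, 1, 1): F = (44.000, -7.000, -44.000).
Jacobian J = [[10·p, -4·r, -4·q], [-3·q, -3·p + 5·r, 5·q - 1], [-10·p, 2·q, 0]].
At the point, J = [[30.000, -4.000, -4.000], [-3.000, -4.000, 4.000], [-30.000, 2.000, 0.000]] (det J = 744.000).
Solving J·Δ = −F gives Δ = (-1.495, -0.419, 0.210).
Then the next iterate is (p, q, r)₁ = (1.505, 0.581, 1.210).

(1.505, 0.581, 1.210)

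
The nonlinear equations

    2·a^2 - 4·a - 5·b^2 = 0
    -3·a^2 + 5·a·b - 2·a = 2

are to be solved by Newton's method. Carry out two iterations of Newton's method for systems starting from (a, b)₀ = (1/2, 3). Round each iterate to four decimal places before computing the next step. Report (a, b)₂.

(1.7326, 0.4553)

At (1/2, 3): F = (-46.5000, 3.7500).
Jacobian J = [[4·a - 4, -10·b], [-6·a + 5·b - 2, 5·a]].
At the point, J = [[-2.0000, -30.0000], [10.0000, 2.5000]] (det J = 295.0000).
Solving J·Δ = −F gives Δ = (0.0127, -1.5508).
Then the next iterate is (a, b)₁ = (0.5127, 1.4492).
Round to (0.5127, 1.4492) and repeat: F = (-12.025981, -0.098960), J = [[-1.9492, -14.4920], [2.1698, 2.5635]].
Δ = (1.2199, -0.9939), so (a, b)₂ = (1.7326, 0.4553).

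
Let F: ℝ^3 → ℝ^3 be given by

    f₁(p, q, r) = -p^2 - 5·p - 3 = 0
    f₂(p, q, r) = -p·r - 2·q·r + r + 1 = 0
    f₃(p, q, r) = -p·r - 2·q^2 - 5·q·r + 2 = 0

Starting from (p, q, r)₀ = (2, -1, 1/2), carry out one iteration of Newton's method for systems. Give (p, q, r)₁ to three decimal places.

(0.111, 0.086, -0.858)

At (2, -1, 1/2): F = (-17.000, 1.500, 1.500).
Jacobian J = [[-2·p - 5, 0, 0], [-r, -2·r, -p - 2·q + 1], [-r, -4·q - 5·r, -p - 5·q]].
At the point, J = [[-9.000, 0.000, 0.000], [-0.500, -1.000, 1.000], [-0.500, 1.500, 3.000]] (det J = 40.500).
Solving J·Δ = −F gives Δ = (-1.889, 1.086, -1.358).
Then the next iterate is (p, q, r)₁ = (0.111, 0.086, -0.858).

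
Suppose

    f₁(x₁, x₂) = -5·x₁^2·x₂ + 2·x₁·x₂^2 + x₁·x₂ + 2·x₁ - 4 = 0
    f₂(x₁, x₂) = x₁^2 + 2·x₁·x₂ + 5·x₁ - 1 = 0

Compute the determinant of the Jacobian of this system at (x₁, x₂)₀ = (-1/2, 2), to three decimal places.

24.000

J = [[-10·x₁·x₂ + 2·x₂^2 + x₂ + 2, -5·x₁^2 + 4·x₁·x₂ + x₁], [2·x₁ + 2·x₂ + 5, 2·x₁]].
At the point, J = [[22.000, -5.750], [8.000, -1.000]].
det J = 24.000.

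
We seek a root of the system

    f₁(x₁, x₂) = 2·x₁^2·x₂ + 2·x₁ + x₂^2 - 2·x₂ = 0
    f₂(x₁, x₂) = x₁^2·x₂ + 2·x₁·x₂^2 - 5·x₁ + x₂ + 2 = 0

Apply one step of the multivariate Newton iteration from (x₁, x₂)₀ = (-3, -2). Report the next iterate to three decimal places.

(-1.818, -1.727)

At (-3, -2): F = (-34.000, -27.000).
Jacobian J = [[4·x₁·x₂ + 2, 2·x₁^2 + 2·x₂ - 2], [2·x₁·x₂ + 2·x₂^2 - 5, x₁^2 + 4·x₁·x₂ + 1]].
At the point, J = [[26.000, 12.000], [15.000, 34.000]] (det J = 704.000).
Solving J·Δ = −F gives Δ = (1.182, 0.273).
Then the next iterate is (x₁, x₂)₁ = (-1.818, -1.727).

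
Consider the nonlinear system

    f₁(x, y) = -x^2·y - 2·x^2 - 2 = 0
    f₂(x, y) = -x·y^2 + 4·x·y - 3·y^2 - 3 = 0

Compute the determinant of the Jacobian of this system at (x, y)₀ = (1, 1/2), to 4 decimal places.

1.7500

J = [[-2·x·y - 4·x, -x^2], [-y^2 + 4·y, -2·x·y + 4·x - 6·y]].
At the point, J = [[-5.0000, -1.0000], [1.7500, 0.0000]].
det J = 1.7500.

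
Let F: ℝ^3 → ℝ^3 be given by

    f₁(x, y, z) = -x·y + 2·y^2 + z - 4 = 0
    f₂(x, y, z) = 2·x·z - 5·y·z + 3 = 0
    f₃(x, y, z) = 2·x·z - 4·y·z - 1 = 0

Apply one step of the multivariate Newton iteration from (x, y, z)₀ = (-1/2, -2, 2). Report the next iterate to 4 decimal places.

(3.6042, -0.5833, -0.5833)

At (-1/2, -2, 2): F = (5.0000, 21.0000, 13.0000).
Jacobian J = [[-y, -x + 4·y, 1], [2·z, -5·z, 2·x - 5·y], [2·z, -4·z, 2·x - 4·y]].
At the point, J = [[2.0000, -7.5000, 1.0000], [4.0000, -10.0000, 9.0000], [4.0000, -8.0000, 7.0000]] (det J = -48.0000).
Solving J·Δ = −F gives Δ = (4.1042, 1.4167, -2.5833).
Then the next iterate is (x, y, z)₁ = (3.6042, -0.5833, -0.5833).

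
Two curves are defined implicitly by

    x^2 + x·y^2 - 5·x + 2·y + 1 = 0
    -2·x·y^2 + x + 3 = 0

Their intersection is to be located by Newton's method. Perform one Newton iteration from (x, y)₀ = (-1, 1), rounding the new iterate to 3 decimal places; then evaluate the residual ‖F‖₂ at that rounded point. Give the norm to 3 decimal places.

At (-1, 1): F = (8.000, 4.000).
Jacobian J = [[2·x + y^2 - 5, 2·x·y + 2], [-2·y^2 + 1, -4·x·y]].
At the point, J = [[-6.000, 0.000], [-1.000, 4.000]] (det J = -24.000).
Solving J·Δ = −F gives Δ = (1.333, -0.667).
Then the next iterate is (x, y)₁ = (0.333, 0.333).
Re-evaluating at (0.333, 0.333): F = (0.14882, 3.25915), so ‖F‖₂ = 3.263.

3.263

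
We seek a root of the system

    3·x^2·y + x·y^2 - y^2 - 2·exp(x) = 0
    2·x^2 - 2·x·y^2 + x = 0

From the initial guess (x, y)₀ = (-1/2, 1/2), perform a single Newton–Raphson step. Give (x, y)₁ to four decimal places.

At (-1/2, 1/2): F = (-1.213061, 0.2500).
Jacobian J = [[6·x·y + y^2 - 2·exp(x), 3·x^2 + 2·x·y - 2·y], [4·x - 2·y^2 + 1, -4·x·y]].
At the point, J = [[-2.463061, -0.7500], [-1.5000, 1.0000]] (det J = -3.588061).
Solving J·Δ = −F gives Δ = (-0.2858, -0.6787).
Then the next iterate is (x, y)₁ = (-0.7858, -0.1787).

(-0.7858, -0.1787)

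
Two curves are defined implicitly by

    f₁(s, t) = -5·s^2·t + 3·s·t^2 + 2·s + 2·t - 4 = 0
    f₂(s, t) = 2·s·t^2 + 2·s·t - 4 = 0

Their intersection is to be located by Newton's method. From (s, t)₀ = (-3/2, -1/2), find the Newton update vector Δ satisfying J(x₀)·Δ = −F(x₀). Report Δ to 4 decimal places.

(-6.5000, 5.7632)

At (-3/2, -1/2): F = (-3.5000, -3.2500).
Jacobian J = [[-10·s·t + 3·t^2 + 2, -5·s^2 + 6·s·t + 2], [2·t^2 + 2·t, 4·s·t + 2·s]].
At the point, J = [[-4.7500, -4.7500], [-0.5000, 0.0000]] (det J = -2.3750).
Solving J·Δ = −F gives Δ = (-6.5000, 5.7632).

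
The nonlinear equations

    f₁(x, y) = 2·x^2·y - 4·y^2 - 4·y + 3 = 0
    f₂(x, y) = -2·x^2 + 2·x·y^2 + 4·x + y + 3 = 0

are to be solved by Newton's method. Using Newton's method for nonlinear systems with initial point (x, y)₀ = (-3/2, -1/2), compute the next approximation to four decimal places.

(-0.1844, -1.7660)

At (-3/2, -1/2): F = (1.7500, -8.7500).
Jacobian J = [[4·x·y, 2·x^2 - 8·y - 4], [-4·x + 2·y^2 + 4, 4·x·y + 1]].
At the point, J = [[3.0000, 4.5000], [10.5000, 4.0000]] (det J = -35.2500).
Solving J·Δ = −F gives Δ = (1.3156, -1.2660).
Then the next iterate is (x, y)₁ = (-0.1844, -1.7660).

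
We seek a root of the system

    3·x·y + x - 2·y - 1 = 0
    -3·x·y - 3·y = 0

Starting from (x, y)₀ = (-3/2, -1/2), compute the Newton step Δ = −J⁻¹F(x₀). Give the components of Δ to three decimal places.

(0.417, 0.083)

At (-3/2, -1/2): F = (0.750, -0.750).
Jacobian J = [[3·y + 1, 3·x - 2], [-3·y, -3·x - 3]].
At the point, J = [[-0.500, -6.500], [1.500, 1.500]] (det J = 9.000).
Solving J·Δ = −F gives Δ = (0.417, 0.083).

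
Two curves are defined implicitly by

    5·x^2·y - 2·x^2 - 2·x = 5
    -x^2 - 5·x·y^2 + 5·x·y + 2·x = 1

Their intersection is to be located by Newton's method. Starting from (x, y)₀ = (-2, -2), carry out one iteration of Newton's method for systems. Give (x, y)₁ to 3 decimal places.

(-1.214, -1.357)

At (-2, -2): F = (-49.000, 51.000).
Jacobian J = [[10·x·y - 4·x - 2, 5·x^2], [-2·x - 5·y^2 + 5·y + 2, -10·x·y + 5·x]].
At the point, J = [[46.000, 20.000], [-24.000, -50.000]] (det J = -1820.000).
Solving J·Δ = −F gives Δ = (0.786, 0.643).
Then the next iterate is (x, y)₁ = (-1.214, -1.357).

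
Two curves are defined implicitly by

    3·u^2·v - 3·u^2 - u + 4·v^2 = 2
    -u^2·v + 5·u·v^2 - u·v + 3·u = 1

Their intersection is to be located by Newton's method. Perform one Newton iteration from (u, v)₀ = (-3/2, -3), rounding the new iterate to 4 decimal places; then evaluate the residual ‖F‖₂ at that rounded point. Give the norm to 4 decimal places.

21.5053

At (-3/2, -3): F = (8.5000, -70.7500).
Jacobian J = [[6·u·v - 6·u - 1, 3·u^2 + 8·v], [-2·u·v + 5·v^2 - v + 3, -u^2 + 10·u·v - u]].
At the point, J = [[35.0000, -17.2500], [42.0000, 44.2500]] (det J = 2273.2500).
Solving J·Δ = −F gives Δ = (0.3714, 1.2463).
Then the next iterate is (u, v)₁ = (-1.1286, -1.7537).
Re-evaluating at (-1.1286, -1.7537): F = (0.907978, -21.486113), so ‖F‖₂ = 21.5053.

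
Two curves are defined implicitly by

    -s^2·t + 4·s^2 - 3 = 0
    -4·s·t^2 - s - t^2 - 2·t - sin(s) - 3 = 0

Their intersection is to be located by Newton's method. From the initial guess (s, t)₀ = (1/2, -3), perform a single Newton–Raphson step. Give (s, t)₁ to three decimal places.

At (1/2, -3): F = (-1.250, -24.97943).
Jacobian J = [[-2·s·t + 8·s, -s^2], [-4·t^2 - cos(s) - 1, -8·s·t - 2·t - 2]].
At the point, J = [[7.000, -0.250], [-37.87758, 16.000]] (det J = 102.53060).
Solving J·Δ = −F gives Δ = (0.256, 2.167).
Then the next iterate is (s, t)₁ = (0.756, -0.833).

(0.756, -0.833)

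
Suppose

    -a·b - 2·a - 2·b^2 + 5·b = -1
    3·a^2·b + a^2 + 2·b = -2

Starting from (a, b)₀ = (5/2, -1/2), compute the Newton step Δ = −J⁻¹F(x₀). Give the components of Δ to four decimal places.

At (5/2, -1/2): F = (-5.7500, -2.1250).
Jacobian J = [[-b - 2, -a - 4·b + 5], [6·a·b + 2·a, 3·a^2 + 2]].
At the point, J = [[-1.5000, 4.5000], [-2.5000, 20.7500]] (det J = -19.8750).
Solving J·Δ = −F gives Δ = (-5.5220, -0.5629).

(-5.5220, -0.5629)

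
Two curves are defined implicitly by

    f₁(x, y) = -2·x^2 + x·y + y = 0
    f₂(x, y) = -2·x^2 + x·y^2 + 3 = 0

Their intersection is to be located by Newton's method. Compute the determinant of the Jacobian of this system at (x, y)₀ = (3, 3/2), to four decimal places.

J = [[-4·x + y, x + 1], [-4·x + y^2, 2·x·y]].
At the point, J = [[-10.5000, 4.0000], [-9.7500, 9.0000]].
det J = -55.5000.

-55.5000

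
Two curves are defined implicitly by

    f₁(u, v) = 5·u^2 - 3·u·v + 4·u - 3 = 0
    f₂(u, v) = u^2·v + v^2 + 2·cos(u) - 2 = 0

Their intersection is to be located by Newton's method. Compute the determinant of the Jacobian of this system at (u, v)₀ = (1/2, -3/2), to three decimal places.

-40.813

J = [[10·u - 3·v + 4, -3·u], [2·u·v - 2·sin(u), u^2 + 2·v]].
At the point, J = [[13.500, -1.500], [-2.45885, -2.750]].
det J = -40.813.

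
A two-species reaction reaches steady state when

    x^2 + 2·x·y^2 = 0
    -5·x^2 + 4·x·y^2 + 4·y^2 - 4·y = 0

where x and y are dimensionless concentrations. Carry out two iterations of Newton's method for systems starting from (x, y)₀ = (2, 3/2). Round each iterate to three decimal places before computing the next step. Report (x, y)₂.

(0.456, 0.888)

At (2, 3/2): F = (13.000, 1.000).
Jacobian J = [[2·x + 2·y^2, 4·x·y], [-10·x + 4·y^2, 8·x·y + 8·y - 4]].
At the point, J = [[8.500, 12.000], [-11.000, 32.000]] (det J = 404.000).
Solving J·Δ = −F gives Δ = (-1.000, -0.375).
Then the next iterate is (x, y)₁ = (1.000, 1.125).
Round to (1.000, 1.125) and repeat: F = (3.53125, 0.625), J = [[4.53125, 4.500], [-4.93750, 14.000]].
Δ = (-0.544, -0.237), so (x, y)₂ = (0.456, 0.888).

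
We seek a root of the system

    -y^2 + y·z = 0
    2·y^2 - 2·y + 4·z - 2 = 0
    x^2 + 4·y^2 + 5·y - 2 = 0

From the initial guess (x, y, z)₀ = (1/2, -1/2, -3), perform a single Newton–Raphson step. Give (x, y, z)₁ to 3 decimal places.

(3.875, -0.625, 0.000)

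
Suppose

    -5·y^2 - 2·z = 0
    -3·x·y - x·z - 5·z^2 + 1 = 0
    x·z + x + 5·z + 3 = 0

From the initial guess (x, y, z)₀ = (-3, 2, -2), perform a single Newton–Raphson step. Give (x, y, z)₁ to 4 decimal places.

(-7.2553, 1.2128, -2.1277)

At (-3, 2, -2): F = (-16.0000, -7.0000, -4.0000).
Jacobian J = [[0, -10·y, -2], [-3·y - z, -3·x, -x - 10·z], [z + 1, 0, x + 5]].
At the point, J = [[0.0000, -20.0000, -2.0000], [-4.0000, 9.0000, 23.0000], [-1.0000, 0.0000, 2.0000]] (det J = 282.0000).
Solving J·Δ = −F gives Δ = (-4.2553, -0.7872, -0.1277).
Then the next iterate is (x, y, z)₁ = (-7.2553, 1.2128, -2.1277).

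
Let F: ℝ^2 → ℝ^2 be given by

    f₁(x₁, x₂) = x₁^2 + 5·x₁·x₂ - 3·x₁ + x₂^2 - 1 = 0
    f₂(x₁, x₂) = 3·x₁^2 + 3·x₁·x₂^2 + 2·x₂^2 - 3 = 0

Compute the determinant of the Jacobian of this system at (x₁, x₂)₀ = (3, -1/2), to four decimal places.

-268.0000

J = [[2·x₁ + 5·x₂ - 3, 5·x₁ + 2·x₂], [6·x₁ + 3·x₂^2, 6·x₁·x₂ + 4·x₂]].
At the point, J = [[0.5000, 14.0000], [18.7500, -11.0000]].
det J = -268.0000.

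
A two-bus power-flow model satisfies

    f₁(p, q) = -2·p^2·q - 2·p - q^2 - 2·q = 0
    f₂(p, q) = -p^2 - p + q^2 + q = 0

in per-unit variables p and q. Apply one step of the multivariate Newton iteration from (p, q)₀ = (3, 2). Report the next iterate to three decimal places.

(1.678, 1.349)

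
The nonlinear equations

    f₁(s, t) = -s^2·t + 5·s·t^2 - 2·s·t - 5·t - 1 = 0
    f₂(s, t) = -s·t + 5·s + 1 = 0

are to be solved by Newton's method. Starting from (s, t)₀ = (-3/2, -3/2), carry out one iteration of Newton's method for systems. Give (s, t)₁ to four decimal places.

(-0.1304, -1.6016)

At (-3/2, -3/2): F = (-11.5000, -8.7500).
Jacobian J = [[-2·s·t + 5·t^2 - 2·t, -s^2 + 10·s·t - 2·s - 5], [-t + 5, -s]].
At the point, J = [[9.7500, 18.2500], [6.5000, 1.5000]] (det J = -104.0000).
Solving J·Δ = −F gives Δ = (1.3696, -0.1016).
Then the next iterate is (s, t)₁ = (-0.1304, -1.6016).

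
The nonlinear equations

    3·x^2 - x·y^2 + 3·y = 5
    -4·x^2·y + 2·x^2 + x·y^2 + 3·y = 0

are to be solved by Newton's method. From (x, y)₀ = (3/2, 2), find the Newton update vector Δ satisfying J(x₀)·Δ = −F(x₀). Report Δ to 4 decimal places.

(-0.1071, 0.4048)

At (3/2, 2): F = (1.7500, -1.5000).
Jacobian J = [[6·x - y^2, -2·x·y + 3], [-8·x·y + 4·x + y^2, -4·x^2 + 2·x·y + 3]].
At the point, J = [[5.0000, -3.0000], [-14.0000, 0.0000]] (det J = -42.0000).
Solving J·Δ = −F gives Δ = (-0.1071, 0.4048).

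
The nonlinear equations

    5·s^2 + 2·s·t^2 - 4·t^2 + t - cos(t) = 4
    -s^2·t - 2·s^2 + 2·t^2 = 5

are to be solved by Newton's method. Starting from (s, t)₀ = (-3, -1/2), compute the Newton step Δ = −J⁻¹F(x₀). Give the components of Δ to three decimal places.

At (-3, -1/2): F = (37.12242, -18.000).
Jacobian J = [[10·s + 2·t^2, 4·s·t - 8·t + sin(t) + 1], [-2·s·t - 4·s, -s^2 + 4·t]].
At the point, J = [[-29.500, 10.52057], [9.000, -11.000]] (det J = 229.81483).
Solving J·Δ = −F gives Δ = (0.953, -0.857).

(0.953, -0.857)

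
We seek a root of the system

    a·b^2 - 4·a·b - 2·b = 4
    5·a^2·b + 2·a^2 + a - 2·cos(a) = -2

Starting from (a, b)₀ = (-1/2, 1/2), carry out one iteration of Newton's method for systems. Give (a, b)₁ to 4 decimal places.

(-1.5689, -4.0088)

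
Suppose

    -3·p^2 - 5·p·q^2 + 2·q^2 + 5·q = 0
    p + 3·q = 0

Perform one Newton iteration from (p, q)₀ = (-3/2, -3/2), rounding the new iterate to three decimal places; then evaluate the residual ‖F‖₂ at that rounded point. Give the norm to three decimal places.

197.637

At (-3/2, -3/2): F = (7.125, -6.000).
Jacobian J = [[-6·p - 5·q^2, -10·p·q + 4·q + 5], [1, 3]].
At the point, J = [[-2.250, -23.500], [1.000, 3.000]] (det J = 16.750).
Solving J·Δ = −F gives Δ = (7.142, -0.381).
Then the next iterate is (p, q)₁ = (5.642, -1.881).
Re-evaluating at (5.642, -1.881): F = (-197.63669, -0.001), so ‖F‖₂ = 197.637.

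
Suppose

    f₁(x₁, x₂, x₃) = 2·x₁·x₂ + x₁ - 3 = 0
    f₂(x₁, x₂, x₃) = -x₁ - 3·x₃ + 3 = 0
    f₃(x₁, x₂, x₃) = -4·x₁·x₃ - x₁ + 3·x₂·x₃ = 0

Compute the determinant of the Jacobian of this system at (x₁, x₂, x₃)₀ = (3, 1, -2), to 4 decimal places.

J = [[2·x₂ + 1, 2·x₁, 0], [-1, 0, -3], [-4·x₃ - 1, 3·x₃, -4·x₁ + 3·x₂]].
At the point, J = [[3.0000, 6.0000, 0.0000], [-1.0000, 0.0000, -3.0000], [7.0000, -6.0000, -9.0000]].
det J = -234.0000.

-234.0000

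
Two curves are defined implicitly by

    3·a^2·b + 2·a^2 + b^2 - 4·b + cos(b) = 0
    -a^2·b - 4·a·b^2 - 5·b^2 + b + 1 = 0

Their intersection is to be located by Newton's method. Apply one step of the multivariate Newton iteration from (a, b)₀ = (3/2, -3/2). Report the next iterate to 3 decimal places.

(1.934, -0.749)

At (3/2, -3/2): F = (2.69574, -21.875).
Jacobian J = [[6·a·b + 4·a, 3·a^2 + 2·b - sin(b) - 4], [-2·a·b - 4·b^2, -a^2 - 8·a·b - 10·b + 1]].
At the point, J = [[-7.500, 0.74749], [-4.500, 31.750]] (det J = -234.76127).
Solving J·Δ = −F gives Δ = (0.434, 0.751).
Then the next iterate is (a, b)₁ = (1.934, -0.749).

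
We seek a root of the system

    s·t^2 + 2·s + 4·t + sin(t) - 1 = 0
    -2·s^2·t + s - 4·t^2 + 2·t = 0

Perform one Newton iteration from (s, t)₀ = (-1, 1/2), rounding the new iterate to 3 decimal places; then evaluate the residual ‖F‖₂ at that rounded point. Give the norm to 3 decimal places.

At (-1, 1/2): F = (-0.77057, -2.000).
Jacobian J = [[t^2 + 2, 2·s·t + cos(t) + 4], [-4·s·t + 1, -2·s^2 - 8·t + 2]].
At the point, J = [[2.250, 3.87758], [3.000, -4.000]] (det J = -20.63275).
Solving J·Δ = −F gives Δ = (0.525, -0.106).
Then the next iterate is (s, t)₁ = (-0.475, 0.394).
Re-evaluating at (-0.475, 0.394): F = (-0.06385, -0.48574), so ‖F‖₂ = 0.490.

0.490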